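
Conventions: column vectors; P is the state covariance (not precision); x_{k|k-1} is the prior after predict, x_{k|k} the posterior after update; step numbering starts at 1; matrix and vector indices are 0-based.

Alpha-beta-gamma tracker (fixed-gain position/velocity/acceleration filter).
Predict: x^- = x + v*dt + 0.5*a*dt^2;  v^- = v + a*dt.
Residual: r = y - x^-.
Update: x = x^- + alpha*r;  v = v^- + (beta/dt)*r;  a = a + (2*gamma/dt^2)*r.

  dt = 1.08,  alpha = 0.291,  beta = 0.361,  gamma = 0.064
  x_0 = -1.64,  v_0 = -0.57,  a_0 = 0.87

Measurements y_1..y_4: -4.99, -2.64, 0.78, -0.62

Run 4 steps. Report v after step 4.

v_post = 2.3268

step 1: x_pred=-1.7482  r=-3.2418  x^+=-2.6916  v^+=-0.7140  a^+=0.5142
step 2: x_pred=-3.1628  r=0.5228  x^+=-3.0107  v^+=0.0161  a^+=0.5716
step 3: x_pred=-2.6599  r=3.4399  x^+=-1.6589  v^+=1.7833  a^+=0.9491
step 4: x_pred=0.8206  r=-1.4406  x^+=0.4014  v^+=2.3268  a^+=0.7910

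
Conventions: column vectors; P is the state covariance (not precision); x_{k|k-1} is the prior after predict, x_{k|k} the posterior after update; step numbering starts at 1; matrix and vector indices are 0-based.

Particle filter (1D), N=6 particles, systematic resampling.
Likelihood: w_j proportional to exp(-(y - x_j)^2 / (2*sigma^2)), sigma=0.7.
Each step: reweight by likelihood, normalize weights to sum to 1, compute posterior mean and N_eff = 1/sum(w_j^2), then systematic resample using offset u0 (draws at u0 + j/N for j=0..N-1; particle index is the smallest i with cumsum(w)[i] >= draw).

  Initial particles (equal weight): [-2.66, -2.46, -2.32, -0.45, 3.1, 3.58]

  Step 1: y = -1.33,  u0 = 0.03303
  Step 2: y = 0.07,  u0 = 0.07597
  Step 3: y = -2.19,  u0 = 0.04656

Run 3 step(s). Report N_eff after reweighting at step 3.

N_eff = 6.0000

step 1: w=[0.1308, 0.2160, 0.2924, 0.3608, 0.0000, 0.0000]  mean=-1.7201  Neff=3.5786  idx=[0, 1, 2, 2, 3, 3]
step 2: w=[0.0003, 0.0010, 0.0019, 0.0019, 0.4974, 0.4974]  mean=-0.4599  Neff=2.0207  idx=[4, 4, 4, 5, 5, 5]
step 3: w=[0.1667, 0.1667, 0.1667, 0.1667, 0.1667, 0.1667]  mean=-0.4500  Neff=6.0000  idx=[0, 1, 2, 3, 4, 5]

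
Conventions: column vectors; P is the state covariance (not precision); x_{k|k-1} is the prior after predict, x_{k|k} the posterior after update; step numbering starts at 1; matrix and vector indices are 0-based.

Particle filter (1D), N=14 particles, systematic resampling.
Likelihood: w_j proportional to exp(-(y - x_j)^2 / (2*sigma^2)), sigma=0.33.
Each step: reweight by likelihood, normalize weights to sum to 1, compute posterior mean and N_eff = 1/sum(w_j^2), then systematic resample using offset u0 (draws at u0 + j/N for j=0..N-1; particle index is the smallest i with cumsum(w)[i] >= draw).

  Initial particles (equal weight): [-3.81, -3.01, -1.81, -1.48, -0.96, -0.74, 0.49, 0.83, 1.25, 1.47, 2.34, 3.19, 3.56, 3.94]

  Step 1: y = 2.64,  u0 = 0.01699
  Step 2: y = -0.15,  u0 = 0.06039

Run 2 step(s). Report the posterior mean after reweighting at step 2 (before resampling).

step 1: w=[0.0000, 0.0000, 0.0000, 0.0000, 0.0000, 0.0000, 0.0000, 0.0000, 0.0002, 0.0020, 0.7084, 0.2670, 0.0220, 0.0005]  mean=2.5926  Neff=1.7433  idx=[10, 10, 10, 10, 10, 10, 10, 10, 10, 10, 11, 11, 11, 11]
step 2: w=[0.1000, 0.1000, 0.1000, 0.1000, 0.1000, 0.1000, 0.1000, 0.1000, 0.1000, 0.1000, 0.0000, 0.0000, 0.0000, 0.0000]  mean=2.3400  Neff=10.0000  idx=[0, 1, 2, 2, 3, 4, 4, 5, 6, 7, 7, 8, 9, 9]

post_mean = 2.3400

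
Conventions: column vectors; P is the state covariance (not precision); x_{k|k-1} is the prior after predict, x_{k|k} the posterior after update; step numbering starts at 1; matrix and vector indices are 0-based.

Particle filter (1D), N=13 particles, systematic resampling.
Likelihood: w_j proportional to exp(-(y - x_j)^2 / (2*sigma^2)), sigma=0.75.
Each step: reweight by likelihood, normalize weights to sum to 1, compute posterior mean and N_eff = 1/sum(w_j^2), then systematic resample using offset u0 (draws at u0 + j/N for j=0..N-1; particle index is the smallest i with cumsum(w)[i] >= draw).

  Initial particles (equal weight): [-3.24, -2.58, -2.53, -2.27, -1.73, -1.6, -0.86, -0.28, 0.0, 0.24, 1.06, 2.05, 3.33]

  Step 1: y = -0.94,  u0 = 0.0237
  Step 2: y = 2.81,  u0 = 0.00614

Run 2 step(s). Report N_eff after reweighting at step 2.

N_eff = 1.9509

step 1: w=[0.0022, 0.0222, 0.0257, 0.0504, 0.1395, 0.1650, 0.2416, 0.1650, 0.1108, 0.0705, 0.0069, 0.0001, 0.0000]  mean=-0.9789  Neff=6.5238  idx=[1, 4, 4, 5, 5, 6, 6, 6, 6, 7, 7, 8, 9]
step 2: w=[0.0000, 0.0000, 0.0000, 0.0000, 0.0000, 0.0015, 0.0015, 0.0015, 0.0015, 0.0496, 0.0496, 0.2155, 0.6791]  mean=0.1299  Neff=1.9509  idx=[9, 10, 11, 11, 11, 12, 12, 12, 12, 12, 12, 12, 12]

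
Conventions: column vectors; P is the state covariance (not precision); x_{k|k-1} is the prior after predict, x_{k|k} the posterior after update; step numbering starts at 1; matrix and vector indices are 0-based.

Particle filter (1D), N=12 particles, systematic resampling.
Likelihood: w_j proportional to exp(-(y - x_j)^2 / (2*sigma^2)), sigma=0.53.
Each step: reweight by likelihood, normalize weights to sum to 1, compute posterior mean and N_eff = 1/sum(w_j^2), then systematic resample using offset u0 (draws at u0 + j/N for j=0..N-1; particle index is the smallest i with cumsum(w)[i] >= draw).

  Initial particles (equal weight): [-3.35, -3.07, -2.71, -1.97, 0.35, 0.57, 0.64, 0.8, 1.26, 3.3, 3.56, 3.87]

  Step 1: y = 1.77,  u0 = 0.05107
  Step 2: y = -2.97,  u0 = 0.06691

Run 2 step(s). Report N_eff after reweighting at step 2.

N_eff = 1.9462

step 1: w=[0.0000, 0.0000, 0.0000, 0.0000, 0.0265, 0.0738, 0.0987, 0.1795, 0.6031, 0.0149, 0.0032, 0.0004]  mean=1.0798  Neff=2.4270  idx=[5, 6, 7, 7, 8, 8, 8, 8, 8, 8, 8, 8]
step 2: w=[0.6617, 0.2715, 0.0332, 0.0332, 0.0000, 0.0000, 0.0000, 0.0000, 0.0000, 0.0000, 0.0000, 0.0000]  mean=0.6045  Neff=1.9462  idx=[0, 0, 0, 0, 0, 0, 0, 0, 1, 1, 1, 3]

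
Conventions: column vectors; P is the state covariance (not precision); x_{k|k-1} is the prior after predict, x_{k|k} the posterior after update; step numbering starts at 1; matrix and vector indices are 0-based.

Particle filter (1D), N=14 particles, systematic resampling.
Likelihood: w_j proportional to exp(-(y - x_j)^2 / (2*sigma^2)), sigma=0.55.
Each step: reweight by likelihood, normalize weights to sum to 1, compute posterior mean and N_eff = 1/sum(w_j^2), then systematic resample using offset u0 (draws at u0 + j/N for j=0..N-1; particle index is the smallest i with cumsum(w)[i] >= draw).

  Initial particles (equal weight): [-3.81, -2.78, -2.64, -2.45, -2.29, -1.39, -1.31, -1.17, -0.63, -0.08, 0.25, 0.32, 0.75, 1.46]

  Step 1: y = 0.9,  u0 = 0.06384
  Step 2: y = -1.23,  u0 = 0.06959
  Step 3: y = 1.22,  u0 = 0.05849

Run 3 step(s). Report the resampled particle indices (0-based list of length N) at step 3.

step 1: w=[0.0000, 0.0000, 0.0000, 0.0000, 0.0000, 0.0001, 0.0001, 0.0003, 0.0073, 0.0716, 0.1741, 0.2008, 0.3373, 0.2085]  mean=0.6542  Neff=4.2913  idx=[9, 10, 10, 11, 11, 11, 12, 12, 12, 12, 12, 13, 13, 13]
step 2: w=[0.4882, 0.1163, 0.1163, 0.0819, 0.0819, 0.0819, 0.0067, 0.0067, 0.0067, 0.0067, 0.0067, 0.0000, 0.0000, 0.0000]  mean=0.1228  Neff=3.4992  idx=[0, 0, 0, 0, 0, 0, 1, 1, 2, 2, 3, 4, 5, 10]
step 3: w=[0.0227, 0.0227, 0.0227, 0.0227, 0.0227, 0.0227, 0.0784, 0.0784, 0.0784, 0.0784, 0.0974, 0.0974, 0.0974, 0.2578]  mean=0.3543  Neff=8.1564  idx=[2, 5, 6, 7, 8, 9, 10, 11, 11, 12, 13, 13, 13, 13]

resampled_idx = [2, 5, 6, 7, 8, 9, 10, 11, 11, 12, 13, 13, 13, 13]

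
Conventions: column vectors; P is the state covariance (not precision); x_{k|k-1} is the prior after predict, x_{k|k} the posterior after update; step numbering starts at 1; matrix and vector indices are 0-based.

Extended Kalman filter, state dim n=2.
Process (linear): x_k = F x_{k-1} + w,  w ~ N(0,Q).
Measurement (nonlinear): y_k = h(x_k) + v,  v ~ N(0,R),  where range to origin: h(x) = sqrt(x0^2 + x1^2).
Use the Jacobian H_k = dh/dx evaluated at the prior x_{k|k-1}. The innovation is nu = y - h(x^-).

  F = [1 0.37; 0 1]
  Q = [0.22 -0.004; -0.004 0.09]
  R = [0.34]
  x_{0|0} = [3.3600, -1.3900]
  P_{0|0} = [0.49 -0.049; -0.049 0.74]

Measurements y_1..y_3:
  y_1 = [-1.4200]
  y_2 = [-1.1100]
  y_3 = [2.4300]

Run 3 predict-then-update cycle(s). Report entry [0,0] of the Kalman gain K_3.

K[0,0] = 0.6362

step 1: x^-=[2.8457, -1.3900]  P^-=[0.7750 0.2208; 0.2208 0.8300]  H_jac=[0.8985 -0.4389]  S=[0.9515]  K=[0.6301; -0.1743]  nu=[-4.5870]  x^+=[-0.0445, -0.5903]  P^+=[0.3973 0.3253; 0.3253 0.8011]
step 2: x^-=[-0.2629, -0.5903]  P^-=[0.9677 0.6177; 0.6177 0.8911]  H_jac=[-0.4068 -0.9135]  S=[1.7029]  K=[-0.5626; -0.6256]  nu=[-1.7561]  x^+=[0.7251, 0.5084]  P^+=[0.4288 0.0184; 0.0184 0.2246]
step 3: x^-=[0.9132, 0.5084]  P^-=[0.6932 0.0975; 0.0975 0.3146]  H_jac=[0.8737 0.4864]  S=[1.0265]  K=[0.6362; 0.2321]  nu=[1.3849]  x^+=[1.7943, 0.8298]  P^+=[0.2777 -0.0541; -0.0541 0.2593]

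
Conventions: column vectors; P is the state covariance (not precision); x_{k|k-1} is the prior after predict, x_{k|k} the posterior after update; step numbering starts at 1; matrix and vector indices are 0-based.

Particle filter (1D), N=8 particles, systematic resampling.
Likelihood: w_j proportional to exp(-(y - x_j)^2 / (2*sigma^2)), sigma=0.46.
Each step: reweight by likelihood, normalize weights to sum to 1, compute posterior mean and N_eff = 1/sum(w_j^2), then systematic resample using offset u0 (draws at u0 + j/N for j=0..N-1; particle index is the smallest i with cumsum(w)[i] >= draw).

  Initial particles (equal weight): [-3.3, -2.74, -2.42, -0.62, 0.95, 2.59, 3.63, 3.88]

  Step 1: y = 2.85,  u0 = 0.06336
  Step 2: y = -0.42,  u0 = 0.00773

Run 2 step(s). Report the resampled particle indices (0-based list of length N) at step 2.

resampled_idx = [0, 0, 1, 2, 3, 3, 4, 5]

step 1: w=[0.0000, 0.0000, 0.0000, 0.0000, 0.0002, 0.7275, 0.2027, 0.0696]  mean=2.8903  Neff=1.7384  idx=[5, 5, 5, 5, 5, 5, 6, 7]
step 2: w=[0.1667, 0.1667, 0.1667, 0.1667, 0.1667, 0.1667, 0.0000, 0.0000]  mean=2.5900  Neff=6.0000  idx=[0, 0, 1, 2, 3, 3, 4, 5]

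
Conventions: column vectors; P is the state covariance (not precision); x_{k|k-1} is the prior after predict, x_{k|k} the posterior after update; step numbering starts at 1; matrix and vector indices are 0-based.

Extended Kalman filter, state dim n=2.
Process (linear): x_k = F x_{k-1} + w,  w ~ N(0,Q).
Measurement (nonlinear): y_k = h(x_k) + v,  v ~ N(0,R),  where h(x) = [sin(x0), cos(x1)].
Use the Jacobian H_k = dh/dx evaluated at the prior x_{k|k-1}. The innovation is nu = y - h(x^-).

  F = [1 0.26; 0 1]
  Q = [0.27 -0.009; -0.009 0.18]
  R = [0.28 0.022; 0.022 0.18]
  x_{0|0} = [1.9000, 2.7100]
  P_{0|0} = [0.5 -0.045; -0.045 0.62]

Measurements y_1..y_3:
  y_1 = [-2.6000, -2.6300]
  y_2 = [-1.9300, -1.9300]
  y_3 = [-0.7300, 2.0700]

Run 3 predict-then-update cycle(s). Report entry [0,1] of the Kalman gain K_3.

step 1: x^-=[2.6046, 2.7100]  P^-=[0.7885 0.1072; 0.1072 0.8000]  H_jac=[-0.8593 0.0000; 0.0000 -0.4183]  S=[0.8622 0.0605; 0.0605 0.3200]  K=[-0.7865 0.0086; -0.0339 -1.0394]  nu=[-3.1116, -1.7217]  x^+=[5.0368, 4.6049]  P^+=[0.2561 0.0376; 0.0376 0.4490]
step 2: x^-=[6.2341, 4.6049]  P^-=[0.5760 0.1454; 0.1454 0.6290]  H_jac=[0.9988 0.0000; 0.0000 0.9942]  S=[0.8546 0.1664; 0.1664 0.8018]  K=[0.6649 0.0423; 0.0188 0.7761]  nu=[-1.8809, -1.8227]  x^+=[4.9063, 3.1549]  P^+=[0.1873 0.0224; 0.0224 0.1409]
step 3: x^-=[5.7266, 3.1549]  P^-=[0.4785 0.0500; 0.0500 0.3209]  H_jac=[0.8490 0.0000; 0.0000 0.0133]  S=[0.6249 0.0226; 0.0226 0.1801]  K=[0.6529 -0.0781; 0.0674 0.0152]  nu=[-0.2017, 3.0699]  x^+=[5.3550, 3.1881]  P^+=[0.2133 0.0226; 0.0226 0.3180]

K[0,1] = -0.0781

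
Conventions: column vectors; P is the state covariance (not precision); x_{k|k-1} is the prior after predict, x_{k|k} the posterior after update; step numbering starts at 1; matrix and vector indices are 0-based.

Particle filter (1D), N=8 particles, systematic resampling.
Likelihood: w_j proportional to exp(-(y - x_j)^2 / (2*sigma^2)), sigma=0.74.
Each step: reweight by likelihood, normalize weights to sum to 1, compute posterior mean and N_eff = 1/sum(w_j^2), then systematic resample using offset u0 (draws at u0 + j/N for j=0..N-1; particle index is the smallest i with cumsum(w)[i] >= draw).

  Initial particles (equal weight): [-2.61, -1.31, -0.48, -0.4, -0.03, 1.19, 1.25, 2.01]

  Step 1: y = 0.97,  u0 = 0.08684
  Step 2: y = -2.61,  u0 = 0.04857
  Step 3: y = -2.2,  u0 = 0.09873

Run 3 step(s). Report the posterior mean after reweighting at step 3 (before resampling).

step 1: w=[0.0000, 0.0029, 0.0489, 0.0601, 0.1339, 0.3192, 0.3106, 0.1243]  mean=0.9626  Neff=4.2053  idx=[3, 4, 5, 5, 6, 6, 6, 7]
step 2: w=[0.8341, 0.1654, 0.0001, 0.0001, 0.0001, 0.0001, 0.0001, 0.0000]  mean=-0.3379  Neff=1.3830  idx=[0, 0, 0, 0, 0, 0, 0, 1]
step 3: w=[0.1377, 0.1377, 0.1377, 0.1377, 0.1377, 0.1377, 0.1377, 0.0360]  mean=-0.3867  Neff=7.4599  idx=[0, 1, 2, 3, 4, 5, 6, 7]

post_mean = -0.3867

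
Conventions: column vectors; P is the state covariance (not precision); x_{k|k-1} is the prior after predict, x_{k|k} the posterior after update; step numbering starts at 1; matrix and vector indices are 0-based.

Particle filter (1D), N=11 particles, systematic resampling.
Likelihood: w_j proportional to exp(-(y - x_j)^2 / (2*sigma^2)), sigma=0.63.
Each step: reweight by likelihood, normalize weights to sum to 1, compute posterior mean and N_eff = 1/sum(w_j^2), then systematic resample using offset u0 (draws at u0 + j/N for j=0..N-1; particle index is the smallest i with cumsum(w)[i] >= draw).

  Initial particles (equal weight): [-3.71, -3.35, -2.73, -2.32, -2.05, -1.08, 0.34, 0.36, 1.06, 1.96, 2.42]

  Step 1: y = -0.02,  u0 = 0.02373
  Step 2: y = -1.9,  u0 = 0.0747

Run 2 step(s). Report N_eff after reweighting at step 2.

step 1: w=[0.0000, 0.0000, 0.0000, 0.0006, 0.0026, 0.1119, 0.3913, 0.3841, 0.1060, 0.0033, 0.0003]  mean=0.2632  Neff=3.0825  idx=[5, 5, 6, 6, 6, 6, 7, 7, 7, 7, 8]
step 2: w=[0.4922, 0.4922, 0.0021, 0.0021, 0.0021, 0.0021, 0.0018, 0.0018, 0.0018, 0.0018, 0.0000]  mean=-1.0576  Neff=2.0640  idx=[0, 0, 0, 0, 0, 1, 1, 1, 1, 1, 1]

N_eff = 2.0640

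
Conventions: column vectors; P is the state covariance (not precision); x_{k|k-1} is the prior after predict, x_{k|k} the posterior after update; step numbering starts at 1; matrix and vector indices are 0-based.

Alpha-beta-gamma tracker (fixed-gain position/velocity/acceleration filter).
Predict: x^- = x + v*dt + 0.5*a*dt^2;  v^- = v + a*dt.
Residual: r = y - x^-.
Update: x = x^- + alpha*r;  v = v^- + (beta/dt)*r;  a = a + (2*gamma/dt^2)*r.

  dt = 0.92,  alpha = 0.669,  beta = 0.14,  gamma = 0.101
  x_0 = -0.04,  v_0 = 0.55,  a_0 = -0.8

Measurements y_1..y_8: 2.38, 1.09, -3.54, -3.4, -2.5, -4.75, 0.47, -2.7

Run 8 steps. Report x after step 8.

x_post = -2.8750

step 1: x_pred=0.1274  r=2.2526  x^+=1.6344  v^+=0.1568  a^+=-0.2624
step 2: x_pred=1.6676  r=-0.5776  x^+=1.2812  v^+=-0.1725  a^+=-0.4003
step 3: x_pred=0.9531  r=-4.4931  x^+=-2.0528  v^+=-1.2245  a^+=-1.4726
step 4: x_pred=-3.8025  r=0.4025  x^+=-3.5332  v^+=-2.5180  a^+=-1.3765
step 5: x_pred=-6.4323  r=3.9323  x^+=-3.8016  v^+=-3.1860  a^+=-0.4380
step 6: x_pred=-6.9181  r=2.1681  x^+=-5.4676  v^+=-3.2590  a^+=0.0794
step 7: x_pred=-8.4323  r=8.9023  x^+=-2.4767  v^+=-1.8313  a^+=2.2040
step 8: x_pred=-3.2287  r=0.5287  x^+=-2.8750  v^+=0.2769  a^+=2.3302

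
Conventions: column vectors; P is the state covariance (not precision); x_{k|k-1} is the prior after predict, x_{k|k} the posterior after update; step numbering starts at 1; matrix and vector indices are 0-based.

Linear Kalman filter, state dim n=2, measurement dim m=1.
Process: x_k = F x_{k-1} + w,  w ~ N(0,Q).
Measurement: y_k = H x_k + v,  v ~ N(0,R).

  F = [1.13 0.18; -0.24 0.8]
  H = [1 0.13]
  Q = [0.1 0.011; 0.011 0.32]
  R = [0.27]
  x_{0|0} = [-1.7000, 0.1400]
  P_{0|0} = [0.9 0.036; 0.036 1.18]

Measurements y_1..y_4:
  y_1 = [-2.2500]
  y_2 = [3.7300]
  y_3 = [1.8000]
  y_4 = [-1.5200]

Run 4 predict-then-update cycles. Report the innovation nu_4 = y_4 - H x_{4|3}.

innov = [-3.6884]

step 1: x^-=[-1.8958, 0.5200]  P^-=[1.3021 -0.0322; -0.0322 1.1132]  S=[1.5825]  K=[0.8201; 0.0711]  nu=[-0.4218]  x^+=[-2.2417, 0.4900]  P^+=[0.2376 -0.1245; -0.1245 1.1052]
step 2: x^-=[-2.4450, 0.9300]  P^-=[0.3886 -0.0014; -0.0014 1.0888]  S=[0.6766]  K=[0.5740; 0.2071]  nu=[6.0541]  x^+=[1.0303, 2.1836]  P^+=[0.1656 -0.0819; -0.0819 1.0598]
step 3: x^-=[1.5573, 1.4996]  P^-=[0.3125 0.0482; 0.0482 1.0393]  S=[0.6126]  K=[0.5204; 0.2992]  nu=[0.0478]  x^+=[1.5821, 1.5139]  P^+=[0.1466 -0.0472; -0.0472 0.9844]
step 4: x^-=[2.0603, 0.8314]  P^-=[0.2999 0.0724; 0.0724 0.9766]  S=[0.6053]  K=[0.5111; 0.3293]  nu=[-3.6884]  x^+=[0.1752, -0.3833]  P^+=[0.1418 -0.0295; -0.0295 0.9109]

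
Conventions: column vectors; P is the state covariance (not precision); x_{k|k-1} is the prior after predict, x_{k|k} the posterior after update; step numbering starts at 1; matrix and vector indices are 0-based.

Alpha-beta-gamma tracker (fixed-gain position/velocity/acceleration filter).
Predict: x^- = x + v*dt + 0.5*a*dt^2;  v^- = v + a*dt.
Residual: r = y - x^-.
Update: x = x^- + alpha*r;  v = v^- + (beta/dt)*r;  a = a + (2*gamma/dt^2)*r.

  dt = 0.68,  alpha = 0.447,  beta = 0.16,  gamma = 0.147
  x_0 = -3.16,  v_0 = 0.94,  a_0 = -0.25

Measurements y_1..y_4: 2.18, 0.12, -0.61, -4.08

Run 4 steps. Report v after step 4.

step 1: x_pred=-2.5786  r=4.7586  x^+=-0.4515  v^+=1.8897  a^+=2.7756
step 2: x_pred=1.4752  r=-1.3552  x^+=0.8694  v^+=3.4582  a^+=1.9139
step 3: x_pred=3.6635  r=-4.2735  x^+=1.7532  v^+=3.7541  a^+=-0.8032
step 4: x_pred=4.1204  r=-8.2004  x^+=0.4548  v^+=1.2785  a^+=-6.0171

v_post = 1.2785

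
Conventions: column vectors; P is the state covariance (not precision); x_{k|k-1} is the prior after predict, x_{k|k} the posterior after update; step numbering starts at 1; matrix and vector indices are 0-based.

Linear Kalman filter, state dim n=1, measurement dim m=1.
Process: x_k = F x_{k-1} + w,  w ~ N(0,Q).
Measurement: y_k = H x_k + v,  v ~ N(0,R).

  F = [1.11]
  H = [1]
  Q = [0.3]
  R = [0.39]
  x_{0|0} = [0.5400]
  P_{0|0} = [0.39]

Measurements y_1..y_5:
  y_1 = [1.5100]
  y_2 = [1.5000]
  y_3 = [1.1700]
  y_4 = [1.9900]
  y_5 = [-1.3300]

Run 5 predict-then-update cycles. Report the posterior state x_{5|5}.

x_post = [-0.0094]

step 1: x^-=[0.5994]  P^-=[0.7805]  S=[1.1705]  K=[0.6668]  nu=[0.9106]  x^+=[1.2066]  P^+=[0.2601]
step 2: x^-=[1.3393]  P^-=[0.6204]  S=[1.0104]  K=[0.6140]  nu=[0.1607]  x^+=[1.4380]  P^+=[0.2395]
step 3: x^-=[1.5962]  P^-=[0.5950]  S=[0.9850]  K=[0.6041]  nu=[-0.4262]  x^+=[1.3387]  P^+=[0.2356]
step 4: x^-=[1.4860]  P^-=[0.5903]  S=[0.9803]  K=[0.6022]  nu=[0.5040]  x^+=[1.7895]  P^+=[0.2348]
step 5: x^-=[1.9863]  P^-=[0.5893]  S=[0.9793]  K=[0.6018]  nu=[-3.3163]  x^+=[-0.0094]  P^+=[0.2347]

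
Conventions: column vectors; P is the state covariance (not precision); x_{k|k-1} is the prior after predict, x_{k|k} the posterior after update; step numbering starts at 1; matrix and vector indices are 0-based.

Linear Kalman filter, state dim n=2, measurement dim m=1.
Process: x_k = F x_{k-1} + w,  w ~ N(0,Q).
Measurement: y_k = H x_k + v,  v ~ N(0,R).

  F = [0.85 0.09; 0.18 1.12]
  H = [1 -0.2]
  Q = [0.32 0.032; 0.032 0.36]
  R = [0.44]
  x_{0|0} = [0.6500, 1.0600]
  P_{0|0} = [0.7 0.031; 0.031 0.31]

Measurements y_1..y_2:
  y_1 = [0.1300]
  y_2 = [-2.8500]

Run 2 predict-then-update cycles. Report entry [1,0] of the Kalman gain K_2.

K[1,0] = 0.0444

step 1: x^-=[0.6479, 1.3042]  P^-=[0.8330 0.2004; 0.2004 0.7840]  S=[1.2242]  K=[0.6477; 0.0356]  nu=[-0.2571]  x^+=[0.4814, 1.2951]  P^+=[0.3194 0.1722; 0.1722 0.7825]
step 2: x^-=[0.5257, 1.5371]  P^-=[0.5835 0.3264; 0.3264 1.4213]  S=[0.9497]  K=[0.5456; 0.0444]  nu=[-3.0683]  x^+=[-1.1483, 1.4009]  P^+=[0.3007 0.3034; 0.3034 1.4194]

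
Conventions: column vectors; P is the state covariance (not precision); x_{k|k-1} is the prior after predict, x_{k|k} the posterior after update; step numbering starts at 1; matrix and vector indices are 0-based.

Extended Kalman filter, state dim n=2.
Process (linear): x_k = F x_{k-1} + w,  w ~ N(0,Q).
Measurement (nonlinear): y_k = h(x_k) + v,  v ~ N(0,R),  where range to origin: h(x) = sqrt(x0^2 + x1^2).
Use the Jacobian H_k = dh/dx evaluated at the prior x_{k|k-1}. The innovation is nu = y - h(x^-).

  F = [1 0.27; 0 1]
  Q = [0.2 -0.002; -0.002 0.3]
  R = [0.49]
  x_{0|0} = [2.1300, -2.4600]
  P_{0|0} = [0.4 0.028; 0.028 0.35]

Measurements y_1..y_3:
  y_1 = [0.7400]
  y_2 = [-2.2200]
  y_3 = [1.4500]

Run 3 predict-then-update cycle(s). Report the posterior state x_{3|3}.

x_post = [0.9729, 0.8433]

step 1: x^-=[1.4658, -2.4600]  P^-=[0.6406 0.1205; 0.1205 0.6500]  H_jac=[0.5119 -0.8591]  S=[1.0316]  K=[0.2175; -0.4815]  nu=[-2.1236]  x^+=[1.0038, -1.4375]  P^+=[0.5918 0.2286; 0.2286 0.4108]
step 2: x^-=[0.6157, -1.4375]  P^-=[0.9452 0.3375; 0.3375 0.7108]  H_jac=[0.3937 -0.9192]  S=[0.9929]  K=[0.0624; -0.5243]  nu=[-3.7838]  x^+=[0.3797, 0.5463]  P^+=[0.9413 0.3699; 0.3699 0.4379]
step 3: x^-=[0.5272, 0.5463]  P^-=[1.3730 0.4862; 0.4862 0.7379]  H_jac=[0.6944 0.7196]  S=[2.0201]  K=[0.6452; 0.4300]  nu=[0.6908]  x^+=[0.9729, 0.8433]  P^+=[0.5322 -0.0742; -0.0742 0.3644]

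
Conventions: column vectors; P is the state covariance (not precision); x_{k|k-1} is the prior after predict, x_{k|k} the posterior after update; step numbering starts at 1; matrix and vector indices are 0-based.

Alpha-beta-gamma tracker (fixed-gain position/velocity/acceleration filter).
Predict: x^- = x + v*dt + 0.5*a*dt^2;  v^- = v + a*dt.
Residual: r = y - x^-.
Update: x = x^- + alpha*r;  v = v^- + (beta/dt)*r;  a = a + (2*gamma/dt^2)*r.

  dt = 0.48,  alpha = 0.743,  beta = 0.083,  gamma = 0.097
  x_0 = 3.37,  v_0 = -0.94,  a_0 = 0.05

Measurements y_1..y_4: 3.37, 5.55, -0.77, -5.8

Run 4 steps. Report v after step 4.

step 1: x_pred=2.9246  r=0.4454  x^+=3.2555  v^+=-0.8390  a^+=0.4251
step 2: x_pred=2.9018  r=2.6482  x^+=4.8694  v^+=-0.1770  a^+=2.6549
step 3: x_pred=5.0903  r=-5.8603  x^+=0.7361  v^+=0.0840  a^+=-2.2795
step 4: x_pred=0.5138  r=-6.3138  x^+=-4.1774  v^+=-2.1019  a^+=-7.5958

v_post = -2.1019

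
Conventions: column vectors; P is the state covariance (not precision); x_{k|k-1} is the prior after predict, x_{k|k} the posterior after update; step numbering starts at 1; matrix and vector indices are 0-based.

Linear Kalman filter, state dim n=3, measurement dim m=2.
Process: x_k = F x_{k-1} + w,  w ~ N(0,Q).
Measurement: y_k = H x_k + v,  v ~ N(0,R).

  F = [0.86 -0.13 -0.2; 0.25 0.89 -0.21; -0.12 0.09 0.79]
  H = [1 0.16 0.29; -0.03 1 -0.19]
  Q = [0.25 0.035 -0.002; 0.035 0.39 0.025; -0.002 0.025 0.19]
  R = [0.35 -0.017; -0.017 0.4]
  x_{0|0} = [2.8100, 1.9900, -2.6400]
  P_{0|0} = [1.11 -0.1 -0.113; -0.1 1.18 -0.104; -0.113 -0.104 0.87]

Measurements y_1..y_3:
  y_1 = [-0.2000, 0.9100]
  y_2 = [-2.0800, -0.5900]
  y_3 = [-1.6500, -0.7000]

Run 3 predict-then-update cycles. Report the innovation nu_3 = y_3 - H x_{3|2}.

innov = [-0.8293, -0.5543]

step 1: x^-=[2.6859, 3.0280, -2.2437]  P^-=[1.1815 0.1421 -0.3440; 0.1421 1.4387 -0.1460; -0.3440 -0.1460 0.7673]  S=[1.4653 0.3073; 0.3073 1.9105]  K=[0.7606 -0.0323; 0.0669 0.7546; -0.0704 -0.1360]  nu=[-2.7197, -2.4637]  x^+=[0.6970, 0.9870, -1.7173]  P^+=[0.3471 -0.0616 -0.2429; -0.0616 0.3133 0.0761; -0.2429 0.0761 0.7188]
step 2: x^-=[0.8146, 1.4133, -1.3514]  P^-=[0.6420 0.1030 -0.3409; 0.1030 0.6612 -0.0764; -0.3409 -0.0764 0.7044]  S=[0.8964 0.1811; 0.1811 1.1062]  K=[0.6177 0.0331; 0.0882 0.5936; -0.1339 -0.1589]  nu=[-2.7288, -2.2356]  x^+=[-0.9450, -0.1546, -0.6307]  P^+=[0.2914 -0.0346 -0.2423; -0.0346 0.2454 0.0554; -0.2423 0.0554 0.6527]
step 3: x^-=[-0.6664, -0.2414, -0.3988]  P^-=[0.5898 0.1189 -0.3184; 0.1189 0.6208 -0.0855; -0.3184 -0.0855 0.6581]  S=[0.8564 0.1877; 0.1877 1.0668]  K=[0.5927 0.0472; 0.0995 0.5763; -0.1286 -0.1657]  nu=[-0.8293, -0.5543]  x^+=[-1.1841, -0.6434, -0.2003]  P^+=[0.2760 -0.0257 -0.2252; -0.0257 0.2365 0.0444; -0.2252 0.0444 0.6066]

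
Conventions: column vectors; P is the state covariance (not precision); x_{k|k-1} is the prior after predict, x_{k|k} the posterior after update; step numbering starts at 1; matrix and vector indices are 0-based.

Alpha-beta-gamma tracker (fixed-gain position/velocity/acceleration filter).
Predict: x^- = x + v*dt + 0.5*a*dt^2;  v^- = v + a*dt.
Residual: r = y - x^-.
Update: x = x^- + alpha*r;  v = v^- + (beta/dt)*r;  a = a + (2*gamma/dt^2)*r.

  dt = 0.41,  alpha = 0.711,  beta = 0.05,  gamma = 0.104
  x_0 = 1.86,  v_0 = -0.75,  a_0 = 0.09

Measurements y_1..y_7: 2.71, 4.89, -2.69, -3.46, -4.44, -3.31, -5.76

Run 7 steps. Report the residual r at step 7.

step 1: x_pred=1.5601  r=1.1499  x^+=2.3777  v^+=-0.5729  a^+=1.5129
step 2: x_pred=2.2700  r=2.6200  x^+=4.1328  v^+=0.3669  a^+=4.7548
step 3: x_pred=4.6829  r=-7.3729  x^+=-0.5592  v^+=1.4173  a^+=-4.3681
step 4: x_pred=-0.3453  r=-3.1147  x^+=-2.5598  v^+=-0.7535  a^+=-8.2221
step 5: x_pred=-3.5598  r=-0.8802  x^+=-4.1856  v^+=-4.2319  a^+=-9.3112
step 6: x_pred=-6.7033  r=3.3933  x^+=-4.2907  v^+=-7.6356  a^+=-5.1124
step 7: x_pred=-7.8510  r=2.0910  x^+=-6.3643  v^+=-9.4767  a^+=-2.5251

resid = 2.0910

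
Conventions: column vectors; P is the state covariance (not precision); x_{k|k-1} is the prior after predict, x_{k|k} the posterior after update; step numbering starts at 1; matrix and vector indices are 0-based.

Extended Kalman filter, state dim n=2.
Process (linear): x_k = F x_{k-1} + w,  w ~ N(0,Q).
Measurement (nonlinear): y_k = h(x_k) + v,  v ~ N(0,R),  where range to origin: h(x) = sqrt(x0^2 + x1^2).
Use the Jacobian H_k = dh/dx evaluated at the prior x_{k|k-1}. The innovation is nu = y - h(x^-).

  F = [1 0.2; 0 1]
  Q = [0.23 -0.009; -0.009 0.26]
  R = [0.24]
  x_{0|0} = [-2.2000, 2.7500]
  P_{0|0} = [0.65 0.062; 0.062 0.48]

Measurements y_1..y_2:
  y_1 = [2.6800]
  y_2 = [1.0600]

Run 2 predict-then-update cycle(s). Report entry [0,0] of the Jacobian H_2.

H_jac[0,0] = -0.3689

step 1: x^-=[-1.6500, 2.7500]  P^-=[0.9240 0.1490; 0.1490 0.7400]  H_jac=[-0.5145 0.8575]  S=[0.8972]  K=[-0.3874; 0.6218]  nu=[-0.5270]  x^+=[-1.4458, 2.4223]  P^+=[0.7893 0.3651; 0.3651 0.3931]
step 2: x^-=[-0.9613, 2.4223]  P^-=[1.1811 0.4348; 0.4348 0.6531]  H_jac=[-0.3689 0.9295]  S=[0.6668]  K=[-0.0474; 0.6699]  nu=[-1.5461]  x^+=[-0.8881, 1.3866]  P^+=[1.1796 0.4559; 0.4559 0.3539]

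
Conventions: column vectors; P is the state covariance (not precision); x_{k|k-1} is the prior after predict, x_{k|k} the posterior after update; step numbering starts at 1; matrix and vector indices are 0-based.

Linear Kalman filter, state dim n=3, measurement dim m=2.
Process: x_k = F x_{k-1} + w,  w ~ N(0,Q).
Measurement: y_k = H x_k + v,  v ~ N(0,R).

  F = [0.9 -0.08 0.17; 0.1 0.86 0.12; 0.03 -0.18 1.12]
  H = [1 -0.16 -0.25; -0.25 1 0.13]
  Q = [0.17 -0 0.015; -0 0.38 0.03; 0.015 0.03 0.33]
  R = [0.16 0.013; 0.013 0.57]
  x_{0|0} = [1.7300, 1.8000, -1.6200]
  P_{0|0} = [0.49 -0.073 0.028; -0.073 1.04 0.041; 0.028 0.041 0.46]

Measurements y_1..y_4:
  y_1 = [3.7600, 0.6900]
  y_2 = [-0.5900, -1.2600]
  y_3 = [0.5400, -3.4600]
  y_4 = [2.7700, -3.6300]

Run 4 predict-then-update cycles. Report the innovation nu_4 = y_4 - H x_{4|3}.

step 1: x^-=[1.1376, 1.5266, -2.0865]  P^-=[0.6048 -0.0649 0.1662; -0.0649 1.1573 -0.0264; 0.1662 -0.0264 0.9273]  S=[0.7879 -0.3818; -0.3818 1.7955]  K=[0.7532 0.0519; 0.0076 0.6533; -0.0710 0.0142]  nu=[2.3450, -0.2810]  x^+=[2.8892, 1.3609, -2.2570]  P^+=[0.1829 0.0578 0.2097; 0.0578 0.3948 -0.0603; 0.2097 -0.0603 0.9222]
step 2: x^-=[2.1077, 1.1885, -2.6861]  P^-=[0.4048 0.0704 0.4114; 0.0704 0.6896 0.0613; 0.4114 0.0613 1.5375]  S=[0.4552 -0.1127; -0.1127 1.2649]  K=[0.6575 0.0765; 0.0119 0.5386; 0.0704 0.1314]  nu=[-3.1791, -1.5723]  x^+=[-0.1028, 0.3037, -3.1166]  P^+=[0.2119 0.0547 0.3880; 0.0547 0.3240 -0.0242; 0.3880 -0.0242 1.5155]
step 3: x^-=[-0.6466, -0.1231, -3.5484]  P^-=[0.4990 0.1148 0.7009; 0.1148 0.6573 0.2067; 0.7009 0.2067 2.2770]  S=[0.4475 -0.0926; -0.0926 1.2477]  K=[0.7068 0.1175; 0.0150 0.5264; 0.2789 0.2831]  nu=[0.2798, -3.0373]  x^+=[-0.8057, -1.7178, -4.3303]  P^+=[0.2736 0.0675 0.5928; 0.0675 0.3129 0.0328; 0.5928 0.0328 2.1568]
step 4: x^-=[-1.3238, -2.0775, -4.5649]  P^-=[0.6267 0.1774 1.0230; 0.1774 0.6778 0.3722; 1.0230 0.3722 3.0717]  S=[0.4576 -0.0713; -0.0713 1.2805]  K=[0.7742 0.1632; 0.0306 0.5342; 0.4944 0.4304]  nu=[2.6202, -1.2900]  x^+=[0.4942, -2.6865, -3.8245]  P^+=[0.3364 0.0848 0.7875; 0.0848 0.3143 0.0907; 0.7875 0.0907 2.7531]

innov = [2.6202, -1.2900]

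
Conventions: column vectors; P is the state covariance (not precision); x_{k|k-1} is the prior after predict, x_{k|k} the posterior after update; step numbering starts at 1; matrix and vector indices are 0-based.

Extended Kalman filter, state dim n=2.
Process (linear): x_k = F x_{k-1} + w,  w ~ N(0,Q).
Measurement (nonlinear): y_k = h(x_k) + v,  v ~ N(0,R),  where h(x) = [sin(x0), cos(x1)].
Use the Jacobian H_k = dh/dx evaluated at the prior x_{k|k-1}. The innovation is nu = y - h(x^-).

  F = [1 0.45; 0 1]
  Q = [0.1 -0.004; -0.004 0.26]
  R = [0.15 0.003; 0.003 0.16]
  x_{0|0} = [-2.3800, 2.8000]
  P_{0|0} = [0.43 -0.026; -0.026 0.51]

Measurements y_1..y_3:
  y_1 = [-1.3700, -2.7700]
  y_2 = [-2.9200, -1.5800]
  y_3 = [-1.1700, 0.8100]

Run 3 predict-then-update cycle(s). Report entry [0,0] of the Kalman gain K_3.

K[0,0] = 0.6147

step 1: x^-=[-1.1200, 2.8000]  P^-=[0.6099 0.1995; 0.1995 0.7700]  H_jac=[0.4357 0.0000; 0.0000 -0.3350]  S=[0.2658 -0.0261; -0.0261 0.2464]  K=[0.9834 -0.1670; 0.2265 -1.0228]  nu=[-0.4699, -1.8278]  x^+=[-1.2769, 4.5630]  P^+=[0.3374 0.0710; 0.0710 0.4865]
step 2: x^-=[0.7765, 4.5630]  P^-=[0.5998 0.2859; 0.2859 0.7465]  H_jac=[0.7134 0.0000; 0.0000 0.9889]  S=[0.4552 0.2047; 0.2047 0.8900]  K=[0.8890 0.1132; 0.0837 0.8102]  nu=[-3.6208, -1.4312]  x^+=[-2.6044, 3.1003]  P^+=[0.1874 0.0210; 0.0210 0.1313]
step 3: x^-=[-1.2093, 3.1003]  P^-=[0.3329 0.0761; 0.0761 0.3913]  H_jac=[0.3537 0.0000; 0.0000 -0.0413]  S=[0.1917 0.0019; 0.0019 0.1607]  K=[0.6147 -0.0268; 0.1415 -0.1022]  nu=[-0.2346, 1.8091]  x^+=[-1.4019, 2.8822]  P^+=[0.2604 0.0591; 0.0591 0.3859]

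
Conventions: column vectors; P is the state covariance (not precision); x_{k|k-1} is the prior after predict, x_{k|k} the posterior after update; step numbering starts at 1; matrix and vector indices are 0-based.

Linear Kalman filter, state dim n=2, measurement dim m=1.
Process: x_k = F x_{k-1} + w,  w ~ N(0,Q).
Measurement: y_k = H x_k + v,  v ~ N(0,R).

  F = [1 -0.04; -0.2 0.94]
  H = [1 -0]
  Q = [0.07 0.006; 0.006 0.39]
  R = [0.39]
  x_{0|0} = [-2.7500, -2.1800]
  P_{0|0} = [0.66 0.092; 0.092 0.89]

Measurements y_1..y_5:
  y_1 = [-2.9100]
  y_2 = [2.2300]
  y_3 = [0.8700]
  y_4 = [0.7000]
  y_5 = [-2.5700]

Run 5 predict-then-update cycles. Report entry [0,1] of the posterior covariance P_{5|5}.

step 1: x^-=[-2.6628, -1.4992]  P^-=[0.7241 -0.0722; -0.0722 1.1682]  S=[1.1141]  K=[0.6499; -0.0649]  nu=[-0.2472]  x^+=[-2.8235, -1.4832]  P^+=[0.2535 -0.0253; -0.0253 1.1635]
step 2: x^-=[-2.7641, -0.8295]  P^-=[0.3274 -0.1124; -0.1124 1.4377]  S=[0.7174]  K=[0.4563; -0.1567]  nu=[4.9941]  x^+=[-0.4851, -1.6121]  P^+=[0.1780 -0.0611; -0.0611 1.4201]
step 3: x^-=[-0.4206, -1.4184]  P^-=[0.2551 -0.1409; -0.1409 1.6749]  S=[0.6451]  K=[0.3955; -0.2185]  nu=[1.2906]  x^+=[0.0898, -1.7003]  P^+=[0.1542 -0.0852; -0.0852 1.6441]
step 4: x^-=[0.1578, -1.6163]  P^-=[0.2337 -0.1674; -0.1674 1.8810]  S=[0.6237]  K=[0.3747; -0.2685]  nu=[0.5422]  x^+=[0.3609, -1.7618]  P^+=[0.1461 -0.1047; -0.1047 1.8360]
step 5: x^-=[0.4314, -1.7283]  P^-=[0.2274 -0.1915; -0.1915 2.0575]  S=[0.6174]  K=[0.3684; -0.3102]  nu=[-3.0014]  x^+=[-0.6742, -0.7973]  P^+=[0.1437 -0.1210; -0.1210 1.9981]

P_post[0,1] = -0.1210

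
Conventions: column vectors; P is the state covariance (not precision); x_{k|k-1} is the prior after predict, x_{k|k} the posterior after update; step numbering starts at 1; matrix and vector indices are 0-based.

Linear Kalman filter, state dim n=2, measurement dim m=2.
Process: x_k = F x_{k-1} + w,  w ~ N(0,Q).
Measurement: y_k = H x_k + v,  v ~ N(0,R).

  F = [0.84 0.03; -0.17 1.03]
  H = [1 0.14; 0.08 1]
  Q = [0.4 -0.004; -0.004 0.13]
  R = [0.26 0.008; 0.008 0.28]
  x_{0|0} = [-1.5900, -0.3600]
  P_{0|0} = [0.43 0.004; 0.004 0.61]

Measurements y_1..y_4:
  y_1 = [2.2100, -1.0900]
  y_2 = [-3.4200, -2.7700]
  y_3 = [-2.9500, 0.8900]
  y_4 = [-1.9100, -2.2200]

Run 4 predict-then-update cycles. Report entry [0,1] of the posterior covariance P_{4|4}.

step 1: x^-=[-1.3464, -0.1005]  P^-=[0.7042 -0.0431; -0.0431 0.7882]  S=[0.9675 0.1311; 0.1311 1.0658]  K=[0.7321 -0.0776; -0.0308 0.7401]  nu=[3.5705, -0.8818]  x^+=[1.3359, -0.8630]  P^+=[0.1941 -0.0314; -0.0314 0.2095]
step 2: x^-=[1.0962, -1.1160]  P^-=[0.5356 -0.0523; -0.0523 0.3689]  S=[0.7882 0.0496; 0.0496 0.6439]  K=[0.6744 -0.0666; -0.0366 0.5692]  nu=[-4.3600, -1.7417]  x^+=[-1.7282, -1.9476]  P^+=[0.1787 -0.0276; -0.0276 0.1613]
step 3: x^-=[-1.5101, -1.7122]  P^-=[0.5248 -0.0482; -0.0482 0.3159]  S=[0.7775 0.0454; 0.0454 0.5916]  K=[0.6699 -0.0620; -0.0361 0.5303]  nu=[-1.2001, 2.7230]  x^+=[-2.4831, -0.2248]  P^+=[0.1774 -0.0262; -0.0262 0.1503]
step 4: x^-=[-2.0925, 0.1905]  P^-=[0.5240 -0.0472; -0.0472 0.3037]  S=[0.7767 0.0447; 0.0447 0.5795]  K=[0.6696 -0.0608; -0.0360 0.5204]  nu=[0.1558, -2.2431]  x^+=[-1.8518, -0.9823]  P^+=[0.1772 -0.0258; -0.0258 0.1475]

P_post[0,1] = -0.0258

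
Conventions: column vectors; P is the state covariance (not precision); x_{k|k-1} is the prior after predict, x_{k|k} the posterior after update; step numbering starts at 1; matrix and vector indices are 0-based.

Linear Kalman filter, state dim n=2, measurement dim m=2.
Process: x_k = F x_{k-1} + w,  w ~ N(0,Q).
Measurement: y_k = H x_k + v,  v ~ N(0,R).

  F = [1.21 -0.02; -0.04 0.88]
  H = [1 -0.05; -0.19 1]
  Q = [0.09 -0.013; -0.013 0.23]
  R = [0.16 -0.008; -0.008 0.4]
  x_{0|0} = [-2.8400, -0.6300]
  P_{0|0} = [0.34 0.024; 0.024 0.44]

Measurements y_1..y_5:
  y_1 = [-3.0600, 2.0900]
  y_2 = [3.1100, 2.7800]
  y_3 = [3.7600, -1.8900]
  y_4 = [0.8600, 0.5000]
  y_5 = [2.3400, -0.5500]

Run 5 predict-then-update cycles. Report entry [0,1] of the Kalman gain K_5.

step 1: x^-=[-3.4238, -0.4408]  P^-=[0.5868 -0.0116; -0.0116 0.5696]  S=[0.7494 -0.1597; -0.1597 0.9952]  K=[0.7843 0.0021; 0.0714 0.5860]  nu=[0.3418, 1.8803]  x^+=[-3.1517, 0.6855]  P^+=[0.1264 0.0186; 0.0186 0.2374]
step 2: x^-=[-3.8273, 0.7293]  P^-=[0.2743 -0.0035; -0.0035 0.4127]  S=[0.4356 -0.0843; -0.0843 0.8239]  K=[0.6293 -0.0031; 0.0425 0.5061]  nu=[6.9738, 1.3235]  x^+=[0.5575, 1.6956]  P^+=[0.1014 0.0130; 0.0130 0.2045]
step 3: x^-=[0.6407, 1.4698]  P^-=[0.2379 -0.0077; -0.0077 0.3877]  S=[0.3996 -0.0803; -0.0803 0.7992]  K=[0.5949 -0.0064; 0.0308 0.4900]  nu=[3.1928, -3.2381]  x^+=[2.5608, -0.0185]  P^+=[0.0958 0.0109; 0.0109 0.1978]
step 4: x^-=[3.0989, -0.1187]  P^-=[0.2298 -0.0095; -0.0095 0.3826]  S=[0.3917 -0.0804; -0.0804 0.7945]  K=[0.5863 -0.0076; 0.0267 0.4865]  nu=[-2.2449, 1.2075]  x^+=[1.7736, 0.4087]  P^+=[0.0944 0.0102; 0.0102 0.1963]
step 5: x^-=[2.1379, 0.2887]  P^-=[0.2278 -0.0102; -0.0102 0.3815]  S=[0.3897 -0.0806; -0.0806 0.7936]  K=[0.5841 -0.0080; 0.0255 0.4857]  nu=[0.2166, -0.4325]  x^+=[2.2678, 0.0842]  P^+=[0.0940 0.0100; 0.0100 0.1960]

K[0,1] = -0.0080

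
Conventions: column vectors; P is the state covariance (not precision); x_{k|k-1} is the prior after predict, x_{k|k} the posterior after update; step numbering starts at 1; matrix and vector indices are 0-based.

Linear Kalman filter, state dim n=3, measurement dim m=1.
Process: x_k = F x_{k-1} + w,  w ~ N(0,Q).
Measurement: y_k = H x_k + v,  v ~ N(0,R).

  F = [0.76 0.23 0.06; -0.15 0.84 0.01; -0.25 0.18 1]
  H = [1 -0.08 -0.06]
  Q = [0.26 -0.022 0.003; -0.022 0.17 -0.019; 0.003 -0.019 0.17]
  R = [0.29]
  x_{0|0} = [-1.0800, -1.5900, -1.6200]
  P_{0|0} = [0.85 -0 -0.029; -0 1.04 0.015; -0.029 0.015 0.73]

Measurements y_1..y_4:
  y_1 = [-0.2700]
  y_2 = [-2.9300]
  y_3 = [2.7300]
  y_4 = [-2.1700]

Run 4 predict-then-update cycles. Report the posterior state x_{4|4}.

step 1: x^-=[-1.2837, -1.1898, -1.6362]  P^-=[0.8064 0.0833 -0.0896; 0.0833 0.9234 0.1945; -0.0896 0.1945 1.0067]  S=[1.1052]  K=[0.7285; -0.0020; -0.1498]  nu=[0.8203]  x^+=[-0.6861, -1.1915, -1.7591]  P^+=[0.2199 0.0849 0.0310; 0.0849 0.9234 0.1941; 0.0310 0.1941 0.9819]
step 2: x^-=[-0.9010, -0.9155, -1.8020]  P^-=[0.4773 0.1934 0.1349; 0.1934 0.8083 0.2772; 0.1349 0.2772 1.2423]  S=[0.7324]  K=[0.6194; 0.1530; 0.0522]  nu=[-2.2103]  x^+=[-2.2702, -1.2538, -1.9174]  P^+=[0.1962 0.1240 0.1113; 0.1240 0.7912 0.2714; 0.1113 0.2714 1.2403]
step 3: x^-=[-2.1288, -0.7318, -1.5755]  P^-=[0.4806 0.1982 0.2310; 0.1982 0.7058 0.3025; 0.2310 0.3025 1.4791]  S=[0.7239]  K=[0.6229; 0.1708; 0.1630]  nu=[4.7057]  x^+=[0.8022, 0.0718, -0.8084]  P^+=[0.1998 0.1212 0.1575; 0.1212 0.6847 0.2824; 0.1575 0.2824 1.4599]
step 4: x^-=[0.5777, -0.0681, -0.9960]  P^-=[0.4814 0.1763 0.2759; 0.1763 0.6315 0.2916; 0.2759 0.2916 1.6766]  S=[0.7230]  K=[0.6235; 0.1497; 0.2102]  nu=[-2.8129]  x^+=[-1.1761, -0.4893, -1.5873]  P^+=[0.2004 0.1088 0.1811; 0.1088 0.6153 0.2688; 0.1811 0.2688 1.6446]

x_post = [-1.1761, -0.4893, -1.5873]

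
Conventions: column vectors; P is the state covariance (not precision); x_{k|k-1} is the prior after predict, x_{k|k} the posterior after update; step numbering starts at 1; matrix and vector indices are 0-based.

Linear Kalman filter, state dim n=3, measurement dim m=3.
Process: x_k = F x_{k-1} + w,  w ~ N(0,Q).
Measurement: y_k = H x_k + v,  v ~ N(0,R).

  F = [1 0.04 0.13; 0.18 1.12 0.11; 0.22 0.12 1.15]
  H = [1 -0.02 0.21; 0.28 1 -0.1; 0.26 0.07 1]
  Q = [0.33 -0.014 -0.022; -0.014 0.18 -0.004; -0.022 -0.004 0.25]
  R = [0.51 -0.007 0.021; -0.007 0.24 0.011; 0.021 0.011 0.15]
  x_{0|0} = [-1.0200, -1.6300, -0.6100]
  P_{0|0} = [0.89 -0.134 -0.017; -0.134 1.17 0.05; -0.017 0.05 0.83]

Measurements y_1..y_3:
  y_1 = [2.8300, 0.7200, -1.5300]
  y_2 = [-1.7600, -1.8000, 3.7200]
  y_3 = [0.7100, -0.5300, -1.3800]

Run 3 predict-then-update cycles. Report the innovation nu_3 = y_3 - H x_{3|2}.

step 1: x^-=[-1.1645, -2.0763, -1.1215]  P^-=[1.2213 0.0647 0.2693; 0.0647 1.6441 0.3187; 0.2693 0.3187 1.4057]  S=[1.9018 0.3933 0.9179; 0.3933 1.9513 0.4774; 0.9179 0.4774 1.8333]  K=[0.6727 0.0667 -0.0316; -0.1782 0.8432 0.1155; -0.1262 -0.0641 0.8970]  nu=[4.1885, 3.0102, 0.0396]  x^+=[1.8527, -0.2800, -1.8076]  P^+=[0.3559 -0.0963 -0.0757; -0.0963 0.2350 0.0314; -0.0757 0.0314 0.1487]
step 2: x^-=[1.6065, -0.1789, -1.7047]  P^-=[0.6618 -0.0512 -0.0200; -0.0512 0.4540 0.0581; -0.0200 0.0581 0.4325]  S=[1.1842 0.1224 0.2585; 0.1224 0.7111 0.0860; 0.2585 0.0860 0.6253]  K=[0.5465 0.0976 -0.0019; -0.1240 0.6208 0.0883; -0.0961 -0.0597 0.7378]  nu=[-3.0121, -2.2414, 5.0195]  x^+=[-0.2680, -0.7535, 2.4217]  P^+=[0.2889 -0.0671 -0.0581; -0.0671 0.1719 0.0229; -0.0581 0.0229 0.1215]
step 3: x^-=[0.0167, -0.6258, 2.6356]  P^-=[0.6009 -0.0325 -0.0152; -0.0325 0.3828 0.0443; -0.0152 0.0443 0.4005]  S=[1.1233 0.1228 0.2424; 0.1228 0.6477 0.0725; 0.2424 0.0725 0.5901]  K=[0.5186 0.1126 0.0082; -0.1082 0.5818 0.0791; -0.0881 -0.0641 0.7213]  nu=[0.1273, 0.3547, -3.9761]  x^+=[0.0899, -0.7476, -0.2664]  P^+=[0.2740 -0.0586 -0.0538; -0.0586 0.1597 0.0201; -0.0538 0.0201 0.1182]

innov = [0.1273, 0.3547, -3.9761]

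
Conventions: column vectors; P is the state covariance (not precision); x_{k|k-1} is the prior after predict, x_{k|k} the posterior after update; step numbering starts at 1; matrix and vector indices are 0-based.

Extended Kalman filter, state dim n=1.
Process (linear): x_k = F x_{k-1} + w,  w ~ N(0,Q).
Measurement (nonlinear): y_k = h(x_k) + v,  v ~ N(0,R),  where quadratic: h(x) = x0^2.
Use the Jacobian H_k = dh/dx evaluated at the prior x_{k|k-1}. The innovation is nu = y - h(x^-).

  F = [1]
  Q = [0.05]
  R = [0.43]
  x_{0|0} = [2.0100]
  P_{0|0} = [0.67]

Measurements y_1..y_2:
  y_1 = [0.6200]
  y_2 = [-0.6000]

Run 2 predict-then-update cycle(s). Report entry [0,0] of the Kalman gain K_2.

K[0,0] = 0.2097

step 1: x^-=[2.0100]  P^-=[0.7200]  H_jac=[4.0200]  S=[12.0655]  K=[0.2399]  nu=[-3.4201]  x^+=[1.1895]  P^+=[0.0257]
step 2: x^-=[1.1895]  P^-=[0.0757]  H_jac=[2.3791]  S=[0.8582]  K=[0.2097]  nu=[-2.0150]  x^+=[0.7669]  P^+=[0.0379]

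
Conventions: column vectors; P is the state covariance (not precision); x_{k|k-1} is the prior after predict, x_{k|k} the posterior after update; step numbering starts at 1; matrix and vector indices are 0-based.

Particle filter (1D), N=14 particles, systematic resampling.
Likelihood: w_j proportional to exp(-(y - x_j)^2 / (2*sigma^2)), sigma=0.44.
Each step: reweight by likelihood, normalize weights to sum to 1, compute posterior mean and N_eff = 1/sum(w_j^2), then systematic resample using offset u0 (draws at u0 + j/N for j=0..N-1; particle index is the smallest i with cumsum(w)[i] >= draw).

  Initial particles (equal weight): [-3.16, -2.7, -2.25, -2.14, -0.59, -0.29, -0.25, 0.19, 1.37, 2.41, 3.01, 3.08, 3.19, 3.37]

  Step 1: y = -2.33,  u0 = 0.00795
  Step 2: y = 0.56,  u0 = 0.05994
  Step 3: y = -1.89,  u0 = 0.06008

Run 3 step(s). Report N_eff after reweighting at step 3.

step 1: w=[0.0610, 0.2539, 0.3556, 0.3294, 0.0001, 0.0000, 0.0000, 0.0000, 0.0000, 0.0000, 0.0000, 0.0000, 0.0000, 0.0000]  mean=-2.3833  Neff=3.2992  idx=[0, 1, 1, 1, 1, 2, 2, 2, 2, 2, 3, 3, 3, 3]
step 2: w=[0.0000, 0.0000, 0.0000, 0.0000, 0.0000, 0.0414, 0.0414, 0.0414, 0.0414, 0.0414, 0.1982, 0.1982, 0.1982, 0.1982]  mean=-2.1629  Neff=6.0354  idx=[6, 8, 9, 10, 10, 11, 11, 11, 12, 12, 12, 13, 13, 13]
step 3: w=[0.0622, 0.0622, 0.0622, 0.0739, 0.0739, 0.0739, 0.0739, 0.0739, 0.0739, 0.0739, 0.0739, 0.0739, 0.0739, 0.0739]  mean=-2.1605  Neff=13.9363  idx=[0, 2, 3, 4, 5, 6, 7, 8, 9, 9, 10, 11, 12, 13]

N_eff = 13.9363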